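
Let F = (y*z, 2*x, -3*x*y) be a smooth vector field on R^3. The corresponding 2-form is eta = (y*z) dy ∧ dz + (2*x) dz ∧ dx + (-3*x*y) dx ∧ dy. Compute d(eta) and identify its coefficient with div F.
d(eta) = (0) dx ∧ dy ∧ dz; div F = 0

For a 2-form in R^3 of the form above, applying d gives a 3-form with coefficient ∂P/∂x + ∂Q/∂y + ∂R/∂z:
  ∂P/∂x = 0
  ∂Q/∂y = 0
  ∂R/∂z = 0
Sum = 0, which is exactly div F.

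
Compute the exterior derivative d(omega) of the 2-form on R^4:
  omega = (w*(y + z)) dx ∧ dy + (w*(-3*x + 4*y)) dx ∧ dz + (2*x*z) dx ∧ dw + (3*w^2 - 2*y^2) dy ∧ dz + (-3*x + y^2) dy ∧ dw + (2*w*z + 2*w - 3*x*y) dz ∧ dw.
d(omega) = (-3*w) dx ∧ dy ∧ dz + (y + z - 3) dx ∧ dy ∧ dw + (-5*x + y) dx ∧ dz ∧ dw + (6*w - 3*x) dy ∧ dz ∧ dw

For a 2-form omega = sum_{i<j} g_{ij} dx_i ∧ dx_j, the exterior derivative is
  d(omega) = sum_{i<j} d(g_{ij}) ∧ dx_i ∧ dx_j = sum_{i<j, k} (∂g_{ij}/∂x_k) dx_k ∧ dx_i ∧ dx_j.
Expand each term, using dx_k ∧ dx_i ∧ dx_j = sgn(permutation) dx_{(a)} ∧ dx_{(b)} ∧ dx_{(c)} with (a < b < c) sorted:
  d(w*(y + z)) includes (∂/∂z)(w*(y + z)) dz = (w) dz, which multiplied by dx ∧ dy gives (w) dx ∧ dy ∧ dz
  d(w*(y + z)) includes (∂/∂w)(w*(y + z)) dw = (y + z) dw, which multiplied by dx ∧ dy gives (y + z) dx ∧ dy ∧ dw
  d(w*(-3*x + 4*y)) includes (∂/∂y)(w*(-3*x + 4*y)) dy = (4*w) dy, which multiplied by dx ∧ dz gives (-4*w) dx ∧ dy ∧ dz
  d(w*(-3*x + 4*y)) includes (∂/∂w)(w*(-3*x + 4*y)) dw = (-3*x + 4*y) dw, which multiplied by dx ∧ dz gives (-3*x + 4*y) dx ∧ dz ∧ dw
  d(2*x*z) includes (∂/∂z)(2*x*z) dz = (2*x) dz, which multiplied by dx ∧ dw gives (-2*x) dx ∧ dz ∧ dw
  d(3*w^2 - 2*y^2) includes (∂/∂w)(3*w^2 - 2*y^2) dw = (6*w) dw, which multiplied by dy ∧ dz gives (6*w) dy ∧ dz ∧ dw
  d(-3*x + y^2) includes (∂/∂x)(-3*x + y^2) dx = (-3) dx, which multiplied by dy ∧ dw gives (-3) dx ∧ dy ∧ dw
  d(2*w*z + 2*w - 3*x*y) includes (∂/∂x)(2*w*z + 2*w - 3*x*y) dx = (-3*y) dx, which multiplied by dz ∧ dw gives (-3*y) dx ∧ dz ∧ dw
  d(2*w*z + 2*w - 3*x*y) includes (∂/∂y)(2*w*z + 2*w - 3*x*y) dy = (-3*x) dy, which multiplied by dz ∧ dw gives (-3*x) dy ∧ dz ∧ dw
Collecting like 3-forms: d(omega) = (-3*w) dx ∧ dy ∧ dz + (y + z - 3) dx ∧ dy ∧ dw + (-5*x + y) dx ∧ dz ∧ dw + (6*w - 3*x) dy ∧ dz ∧ dw.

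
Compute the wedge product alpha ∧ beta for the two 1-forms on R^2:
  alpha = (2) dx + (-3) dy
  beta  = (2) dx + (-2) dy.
alpha ∧ beta = (2) dx ∧ dy

Distribute the wedge, using dx_i ∧ dx_j = -dx_j ∧ dx_i and dx_i ∧ dx_i = 0. For each pair (i, j) with i < j, the coefficient of dx_i ∧ dx_j in alpha ∧ beta is (alpha_i * beta_j - alpha_j * beta_i). Collecting: alpha ∧ beta = (2) dx ∧ dy.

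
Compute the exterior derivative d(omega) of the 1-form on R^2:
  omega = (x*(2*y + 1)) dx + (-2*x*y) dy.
d(omega) = (-2*x - 2*y) dx ∧ dy

For a 1-form omega = sum_i f_i dx_i, the exterior derivative is
  d(omega) = sum_{i < j} (∂f_j/∂x_i - ∂f_i/∂x_j) dx_i ∧ dx_j.
  coefficient of dx ∧ dy: ∂f_2/∂x - ∂f_1/∂y = ∂(-2*x*y)/∂x - ∂(x*(2*y + 1))/∂y = -2*x - 2*y
Assembling: d(omega) = (-2*x - 2*y) dx ∧ dy.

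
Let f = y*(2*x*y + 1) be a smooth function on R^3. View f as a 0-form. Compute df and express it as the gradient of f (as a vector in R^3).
df = (2*y^2) dx + (4*x*y + 1) dy + (0) dz; grad f = (2*y^2, 4*x*y + 1, 0)

For a 0-form f, d f = (∂f/∂x) dx + (∂f/∂y) dy + (∂f/∂z) dz. The components of the vector representation are exactly the entries of grad f in Cartesian coordinates:
  ∂f/∂x = 2*y^2
  ∂f/∂y = 4*x*y + 1
  ∂f/∂z = 0.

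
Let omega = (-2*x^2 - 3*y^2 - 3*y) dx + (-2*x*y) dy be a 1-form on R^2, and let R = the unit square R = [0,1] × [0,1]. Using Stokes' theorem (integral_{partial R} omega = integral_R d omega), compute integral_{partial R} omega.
integral_(partial R) omega = 5

Stokes: integral_partial_R omega = integral_R d omega with d omega = (∂Q/∂x - ∂P/∂y) dx ∧ dy.
  ∂Q/∂x = -2*y
  ∂P/∂y = -6*y - 3
  integrand = ∂Q/∂x - ∂P/∂y = 4*y + 3.
Integrating over R: integral_0^1 integral_0^1 (4*y + 3) dx dy = 5.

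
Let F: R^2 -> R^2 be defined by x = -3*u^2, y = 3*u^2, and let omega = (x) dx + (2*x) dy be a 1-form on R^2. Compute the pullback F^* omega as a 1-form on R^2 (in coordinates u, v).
F^* omega = (-18*u^3) du

Using F^*(f dg) = (f ∘ F) d(g ∘ F), substitute each coordinate x_i by F_i(u, v) in f_i, and replace dx_i by d F_i = (∂F_i/∂u) du + (∂F_i/∂v) dv.
  For the x component: f_1(F) = -3*u^2; d F_1 = (-6*u) du + (0) dv
  For the y component: f_2(F) = -6*u^2; d F_2 = (6*u) du + (0) dv
Combining and collecting du, dv coefficients:
  coeff of du: -18*u^3
  coeff of dv: 0
F^* omega = (-18*u^3) du.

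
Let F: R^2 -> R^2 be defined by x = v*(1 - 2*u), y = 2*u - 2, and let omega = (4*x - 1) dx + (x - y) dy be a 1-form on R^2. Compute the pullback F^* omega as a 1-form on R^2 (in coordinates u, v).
F^* omega = (16*u*v^2 - 4*u*v - 4*u - 8*v^2 + 4*v + 4) du + (16*u^2*v - 16*u*v + 2*u + 4*v - 1) dv

Using F^*(f dg) = (f ∘ F) d(g ∘ F), substitute each coordinate x_i by F_i(u, v) in f_i, and replace dx_i by d F_i = (∂F_i/∂u) du + (∂F_i/∂v) dv.
  For the x component: f_1(F) = -8*u*v + 4*v - 1; d F_1 = (-2*v) du + (1 - 2*u) dv
  For the y component: f_2(F) = -2*u*v - 2*u + v + 2; d F_2 = (2) du + (0) dv
Combining and collecting du, dv coefficients:
  coeff of du: 16*u*v^2 - 4*u*v - 4*u - 8*v^2 + 4*v + 4
  coeff of dv: 16*u^2*v - 16*u*v + 2*u + 4*v - 1
F^* omega = (16*u*v^2 - 4*u*v - 4*u - 8*v^2 + 4*v + 4) du + (16*u^2*v - 16*u*v + 2*u + 4*v - 1) dv.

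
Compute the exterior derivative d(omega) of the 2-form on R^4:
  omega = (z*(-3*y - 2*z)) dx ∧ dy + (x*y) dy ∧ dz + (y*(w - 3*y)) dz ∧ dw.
d(omega) = (-2*y - 4*z) dx ∧ dy ∧ dz + (w - 6*y) dy ∧ dz ∧ dw

For a 2-form omega = sum_{i<j} g_{ij} dx_i ∧ dx_j, the exterior derivative is
  d(omega) = sum_{i<j} d(g_{ij}) ∧ dx_i ∧ dx_j = sum_{i<j, k} (∂g_{ij}/∂x_k) dx_k ∧ dx_i ∧ dx_j.
Expand each term, using dx_k ∧ dx_i ∧ dx_j = sgn(permutation) dx_{(a)} ∧ dx_{(b)} ∧ dx_{(c)} with (a < b < c) sorted:
  d(z*(-3*y - 2*z)) includes (∂/∂z)(z*(-3*y - 2*z)) dz = (-3*y - 4*z) dz, which multiplied by dx ∧ dy gives (-3*y - 4*z) dx ∧ dy ∧ dz
  d(x*y) includes (∂/∂x)(x*y) dx = (y) dx, which multiplied by dy ∧ dz gives (y) dx ∧ dy ∧ dz
  d(y*(w - 3*y)) includes (∂/∂y)(y*(w - 3*y)) dy = (w - 6*y) dy, which multiplied by dz ∧ dw gives (w - 6*y) dy ∧ dz ∧ dw
Collecting like 3-forms: d(omega) = (-2*y - 4*z) dx ∧ dy ∧ dz + (w - 6*y) dy ∧ dz ∧ dw.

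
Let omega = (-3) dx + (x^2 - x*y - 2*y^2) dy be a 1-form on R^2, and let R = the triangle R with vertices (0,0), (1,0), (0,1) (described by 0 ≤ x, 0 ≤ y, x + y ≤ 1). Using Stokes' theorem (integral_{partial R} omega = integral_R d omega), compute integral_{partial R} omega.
integral_(partial R) omega = 1/6

Stokes: integral_partial_R omega = integral_R d omega with d omega = (∂Q/∂x - ∂P/∂y) dx ∧ dy.
  ∂Q/∂x = 2*x - y
  ∂P/∂y = 0
  integrand = ∂Q/∂x - ∂P/∂y = 2*x - y.
Integrating over R: integral_0^1 integral_0^{1-x} (2*x - y) dy dx = 1/6.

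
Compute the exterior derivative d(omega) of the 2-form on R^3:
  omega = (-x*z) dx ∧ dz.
d(omega) = 0

For a 2-form omega = sum_{i<j} g_{ij} dx_i ∧ dx_j, the exterior derivative is
  d(omega) = sum_{i<j} d(g_{ij}) ∧ dx_i ∧ dx_j = sum_{i<j, k} (∂g_{ij}/∂x_k) dx_k ∧ dx_i ∧ dx_j.
Expand each term, using dx_k ∧ dx_i ∧ dx_j = sgn(permutation) dx_{(a)} ∧ dx_{(b)} ∧ dx_{(c)} with (a < b < c) sorted:

Collecting like 3-forms: d(omega) = 0.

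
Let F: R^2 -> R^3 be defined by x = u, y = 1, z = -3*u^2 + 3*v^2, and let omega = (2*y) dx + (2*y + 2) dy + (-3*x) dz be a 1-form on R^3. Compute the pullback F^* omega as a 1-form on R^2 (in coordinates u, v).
F^* omega = (18*u^2 + 2) du + (-18*u*v) dv

Using F^*(f dg) = (f ∘ F) d(g ∘ F), substitute each coordinate x_i by F_i(u, v) in f_i, and replace dx_i by d F_i = (∂F_i/∂u) du + (∂F_i/∂v) dv.
  For the x component: f_1(F) = 2; d F_1 = (1) du + (0) dv
  For the y component: f_2(F) = 4; d F_2 = (0) du + (0) dv
  For the z component: f_3(F) = -3*u; d F_3 = (-6*u) du + (6*v) dv
Combining and collecting du, dv coefficients:
  coeff of du: 18*u^2 + 2
  coeff of dv: -18*u*v
F^* omega = (18*u^2 + 2) du + (-18*u*v) dv.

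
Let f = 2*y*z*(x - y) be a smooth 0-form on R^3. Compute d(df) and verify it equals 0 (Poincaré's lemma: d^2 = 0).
d(df) = 0

Step 1: df = sum_i (∂f/∂x_i) dx_i = (2*y*z) dx + (2*z*(x - 2*y)) dy + (2*y*(x - y)) dz.
Step 2: Apply d again. Using the 1-form formula, the coefficient of dx ∧ dy in d(df) is ∂^2 f/∂x ∂y - ∂^2 f/∂y ∂x = (2*z) - (2*z) = 0 (equality of mixed partials for smooth f).
Similarly for dx ∧ dz and dy ∧ dz — all coefficients vanish. So d(df) = 0.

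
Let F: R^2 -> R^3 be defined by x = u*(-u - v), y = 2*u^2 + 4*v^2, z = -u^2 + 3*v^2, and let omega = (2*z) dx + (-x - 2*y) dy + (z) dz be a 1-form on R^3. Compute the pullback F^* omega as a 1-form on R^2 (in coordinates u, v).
F^* omega = (-6*u^3 + 6*u^2*v - 50*u*v^2 - 6*v^3) du + (2*u^3 - 30*u^2*v + 2*u*v^2 - 46*v^3) dv

Using F^*(f dg) = (f ∘ F) d(g ∘ F), substitute each coordinate x_i by F_i(u, v) in f_i, and replace dx_i by d F_i = (∂F_i/∂u) du + (∂F_i/∂v) dv.
  For the x component: f_1(F) = -2*u^2 + 6*v^2; d F_1 = (-2*u - v) du + (-u) dv
  For the y component: f_2(F) = -3*u^2 + u*v - 8*v^2; d F_2 = (4*u) du + (8*v) dv
  For the z component: f_3(F) = -u^2 + 3*v^2; d F_3 = (-2*u) du + (6*v) dv
Combining and collecting du, dv coefficients:
  coeff of du: -6*u^3 + 6*u^2*v - 50*u*v^2 - 6*v^3
  coeff of dv: 2*u^3 - 30*u^2*v + 2*u*v^2 - 46*v^3
F^* omega = (-6*u^3 + 6*u^2*v - 50*u*v^2 - 6*v^3) du + (2*u^3 - 30*u^2*v + 2*u*v^2 - 46*v^3) dv.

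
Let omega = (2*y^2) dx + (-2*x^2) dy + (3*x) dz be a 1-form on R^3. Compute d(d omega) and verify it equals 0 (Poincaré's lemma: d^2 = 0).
d(d omega) = 0

Step 1: d omega = sum_{i<j} (∂f_j/∂x_i - ∂f_i/∂x_j) dx_i ∧ dx_j:
  coeff of dx ∧ dy: -4*x - 4*y
  coeff of dx ∧ dz: 3
  coeff of dy ∧ dz: 0
Step 2: Apply d again to each 2-form coefficient. The only possible 3-form in R^3 is dx ∧ dy ∧ dz, with coefficient
  ∂(coeff of dy∧dz)/∂x - ∂(coeff of dx∧dz)/∂y + ∂(coeff of dx∧dy)/∂z
  = ∂/∂x (0) - ∂/∂y (3) + ∂/∂z (-4*x - 4*y).
Each of these terms simplifies to sums of mixed partials that cancel in pairs. The result is 0 (by equality of mixed partials for smooth functions — Schwarz / Clairaut).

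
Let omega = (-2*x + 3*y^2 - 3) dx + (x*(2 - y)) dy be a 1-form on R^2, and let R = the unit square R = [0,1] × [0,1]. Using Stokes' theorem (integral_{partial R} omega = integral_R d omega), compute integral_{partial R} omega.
integral_(partial R) omega = -3/2

Stokes: integral_partial_R omega = integral_R d omega with d omega = (∂Q/∂x - ∂P/∂y) dx ∧ dy.
  ∂Q/∂x = 2 - y
  ∂P/∂y = 6*y
  integrand = ∂Q/∂x - ∂P/∂y = 2 - 7*y.
Integrating over R: integral_0^1 integral_0^1 (2 - 7*y) dx dy = -3/2.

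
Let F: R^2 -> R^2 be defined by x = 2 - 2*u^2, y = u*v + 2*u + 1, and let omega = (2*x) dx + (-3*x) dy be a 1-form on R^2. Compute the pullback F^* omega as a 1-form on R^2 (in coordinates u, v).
F^* omega = (16*u^3 + 6*u^2*v + 12*u^2 - 16*u - 6*v - 12) du + (6*u*(u^2 - 1)) dv

Using F^*(f dg) = (f ∘ F) d(g ∘ F), substitute each coordinate x_i by F_i(u, v) in f_i, and replace dx_i by d F_i = (∂F_i/∂u) du + (∂F_i/∂v) dv.
  For the x component: f_1(F) = 4 - 4*u^2; d F_1 = (-4*u) du + (0) dv
  For the y component: f_2(F) = 6*u^2 - 6; d F_2 = (v + 2) du + (u) dv
Combining and collecting du, dv coefficients:
  coeff of du: 16*u^3 + 6*u^2*v + 12*u^2 - 16*u - 6*v - 12
  coeff of dv: 6*u*(u^2 - 1)
F^* omega = (16*u^3 + 6*u^2*v + 12*u^2 - 16*u - 6*v - 12) du + (6*u*(u^2 - 1)) dv.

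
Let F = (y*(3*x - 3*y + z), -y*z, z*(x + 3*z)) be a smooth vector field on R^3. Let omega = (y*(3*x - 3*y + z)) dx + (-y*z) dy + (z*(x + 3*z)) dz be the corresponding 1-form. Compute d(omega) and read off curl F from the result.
d(omega) = (y) dy ∧ dz + (y - z) dz ∧ dx + (-3*x + 6*y - z) dx ∧ dy; curl F = (y, y - z, -3*x + 6*y - z)

d omega = sum_{i<j} (∂f_j/∂x_i - ∂f_i/∂x_j) dx_i ∧ dx_j. Under the identification (dy ∧ dz, dz ∧ dx, dx ∧ dy) ↔ (e_x, e_y, e_z), the coefficients are exactly the components of curl F. Compute:
  ∂R/∂y - ∂Q/∂z = (0) - (-y) = y
  ∂P/∂z - ∂R/∂x = (y) - (z) = y - z
  ∂Q/∂x - ∂P/∂y = (0) - (3*x - 6*y + z) = -3*x + 6*y - z.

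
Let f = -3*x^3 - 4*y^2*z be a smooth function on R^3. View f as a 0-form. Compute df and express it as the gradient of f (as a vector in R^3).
df = (-9*x^2) dx + (-8*y*z) dy + (-4*y^2) dz; grad f = (-9*x^2, -8*y*z, -4*y^2)

For a 0-form f, d f = (∂f/∂x) dx + (∂f/∂y) dy + (∂f/∂z) dz. The components of the vector representation are exactly the entries of grad f in Cartesian coordinates:
  ∂f/∂x = -9*x^2
  ∂f/∂y = -8*y*z
  ∂f/∂z = -4*y^2.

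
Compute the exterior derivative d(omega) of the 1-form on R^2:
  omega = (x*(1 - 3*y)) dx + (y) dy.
d(omega) = (3*x) dx ∧ dy

For a 1-form omega = sum_i f_i dx_i, the exterior derivative is
  d(omega) = sum_{i < j} (∂f_j/∂x_i - ∂f_i/∂x_j) dx_i ∧ dx_j.
  coefficient of dx ∧ dy: ∂f_2/∂x - ∂f_1/∂y = ∂(y)/∂x - ∂(x*(1 - 3*y))/∂y = 3*x
Assembling: d(omega) = (3*x) dx ∧ dy.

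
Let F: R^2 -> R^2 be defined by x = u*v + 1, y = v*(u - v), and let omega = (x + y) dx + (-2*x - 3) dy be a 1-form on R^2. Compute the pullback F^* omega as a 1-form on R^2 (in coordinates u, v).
F^* omega = (v*(-v^2 - 4)) du + (3*u*v^2 - 4*u + 10*v) dv

Using F^*(f dg) = (f ∘ F) d(g ∘ F), substitute each coordinate x_i by F_i(u, v) in f_i, and replace dx_i by d F_i = (∂F_i/∂u) du + (∂F_i/∂v) dv.
  For the x component: f_1(F) = 2*u*v - v^2 + 1; d F_1 = (v) du + (u) dv
  For the y component: f_2(F) = -2*u*v - 5; d F_2 = (v) du + (u - 2*v) dv
Combining and collecting du, dv coefficients:
  coeff of du: v*(-v^2 - 4)
  coeff of dv: 3*u*v^2 - 4*u + 10*v
F^* omega = (v*(-v^2 - 4)) du + (3*u*v^2 - 4*u + 10*v) dv.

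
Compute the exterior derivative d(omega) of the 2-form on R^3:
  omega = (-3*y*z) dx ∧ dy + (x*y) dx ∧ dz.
d(omega) = (-x - 3*y) dx ∧ dy ∧ dz

For a 2-form omega = sum_{i<j} g_{ij} dx_i ∧ dx_j, the exterior derivative is
  d(omega) = sum_{i<j} d(g_{ij}) ∧ dx_i ∧ dx_j = sum_{i<j, k} (∂g_{ij}/∂x_k) dx_k ∧ dx_i ∧ dx_j.
Expand each term, using dx_k ∧ dx_i ∧ dx_j = sgn(permutation) dx_{(a)} ∧ dx_{(b)} ∧ dx_{(c)} with (a < b < c) sorted:
  d(-3*y*z) includes (∂/∂z)(-3*y*z) dz = (-3*y) dz, which multiplied by dx ∧ dy gives (-3*y) dx ∧ dy ∧ dz
  d(x*y) includes (∂/∂y)(x*y) dy = (x) dy, which multiplied by dx ∧ dz gives (-x) dx ∧ dy ∧ dz
Collecting like 3-forms: d(omega) = (-x - 3*y) dx ∧ dy ∧ dz.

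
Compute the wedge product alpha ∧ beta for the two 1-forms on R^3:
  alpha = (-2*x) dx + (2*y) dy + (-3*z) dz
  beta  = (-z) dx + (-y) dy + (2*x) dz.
alpha ∧ beta = (2*y*(x + z)) dx ∧ dy + (-4*x^2 - 3*z^2) dx ∧ dz + (y*(4*x - 3*z)) dy ∧ dz

Distribute the wedge, using dx_i ∧ dx_j = -dx_j ∧ dx_i and dx_i ∧ dx_i = 0. For each pair (i, j) with i < j, the coefficient of dx_i ∧ dx_j in alpha ∧ beta is (alpha_i * beta_j - alpha_j * beta_i). Collecting: alpha ∧ beta = (2*y*(x + z)) dx ∧ dy + (-4*x^2 - 3*z^2) dx ∧ dz + (y*(4*x - 3*z)) dy ∧ dz.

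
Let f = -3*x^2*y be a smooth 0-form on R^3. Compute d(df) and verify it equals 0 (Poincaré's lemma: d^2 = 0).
d(df) = 0

Step 1: df = sum_i (∂f/∂x_i) dx_i = (-6*x*y) dx + (-3*x^2) dy + (0) dz.
Step 2: Apply d again. Using the 1-form formula, the coefficient of dx ∧ dy in d(df) is ∂^2 f/∂x ∂y - ∂^2 f/∂y ∂x = (-6*x) - (-6*x) = 0 (equality of mixed partials for smooth f).
Similarly for dx ∧ dz and dy ∧ dz — all coefficients vanish. So d(df) = 0.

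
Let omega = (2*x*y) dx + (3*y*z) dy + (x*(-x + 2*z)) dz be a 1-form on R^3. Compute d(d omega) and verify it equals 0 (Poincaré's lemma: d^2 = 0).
d(d omega) = 0

Step 1: d omega = sum_{i<j} (∂f_j/∂x_i - ∂f_i/∂x_j) dx_i ∧ dx_j:
  coeff of dx ∧ dy: -2*x
  coeff of dx ∧ dz: -2*x + 2*z
  coeff of dy ∧ dz: -3*y
Step 2: Apply d again to each 2-form coefficient. The only possible 3-form in R^3 is dx ∧ dy ∧ dz, with coefficient
  ∂(coeff of dy∧dz)/∂x - ∂(coeff of dx∧dz)/∂y + ∂(coeff of dx∧dy)/∂z
  = ∂/∂x (-3*y) - ∂/∂y (-2*x + 2*z) + ∂/∂z (-2*x).
Each of these terms simplifies to sums of mixed partials that cancel in pairs. The result is 0 (by equality of mixed partials for smooth functions — Schwarz / Clairaut).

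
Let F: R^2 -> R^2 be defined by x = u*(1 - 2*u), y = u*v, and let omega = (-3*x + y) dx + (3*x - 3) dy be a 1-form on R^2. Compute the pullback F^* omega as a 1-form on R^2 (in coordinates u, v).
F^* omega = (-24*u^3 - 10*u^2*v + 18*u^2 + 4*u*v - 3*u - 3*v) du + (3*u*(-2*u^2 + u - 1)) dv

Using F^*(f dg) = (f ∘ F) d(g ∘ F), substitute each coordinate x_i by F_i(u, v) in f_i, and replace dx_i by d F_i = (∂F_i/∂u) du + (∂F_i/∂v) dv.
  For the x component: f_1(F) = u*(6*u + v - 3); d F_1 = (1 - 4*u) du + (0) dv
  For the y component: f_2(F) = -6*u^2 + 3*u - 3; d F_2 = (v) du + (u) dv
Combining and collecting du, dv coefficients:
  coeff of du: -24*u^3 - 10*u^2*v + 18*u^2 + 4*u*v - 3*u - 3*v
  coeff of dv: 3*u*(-2*u^2 + u - 1)
F^* omega = (-24*u^3 - 10*u^2*v + 18*u^2 + 4*u*v - 3*u - 3*v) du + (3*u*(-2*u^2 + u - 1)) dv.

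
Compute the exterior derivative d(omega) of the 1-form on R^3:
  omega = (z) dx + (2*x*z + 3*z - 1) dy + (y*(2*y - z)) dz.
d(omega) = (2*z) dx ∧ dy + (-1) dx ∧ dz + (-2*x + 4*y - z - 3) dy ∧ dz

For a 1-form omega = sum_i f_i dx_i, the exterior derivative is
  d(omega) = sum_{i < j} (∂f_j/∂x_i - ∂f_i/∂x_j) dx_i ∧ dx_j.
  coefficient of dx ∧ dy: ∂f_2/∂x - ∂f_1/∂y = ∂(2*x*z + 3*z - 1)/∂x - ∂(z)/∂y = 2*z
  coefficient of dx ∧ dz: ∂f_3/∂x - ∂f_1/∂z = ∂(y*(2*y - z))/∂x - ∂(z)/∂z = -1
  coefficient of dy ∧ dz: ∂f_3/∂y - ∂f_2/∂z = ∂(y*(2*y - z))/∂y - ∂(2*x*z + 3*z - 1)/∂z = -2*x + 4*y - z - 3
Assembling: d(omega) = (2*z) dx ∧ dy + (-1) dx ∧ dz + (-2*x + 4*y - z - 3) dy ∧ dz.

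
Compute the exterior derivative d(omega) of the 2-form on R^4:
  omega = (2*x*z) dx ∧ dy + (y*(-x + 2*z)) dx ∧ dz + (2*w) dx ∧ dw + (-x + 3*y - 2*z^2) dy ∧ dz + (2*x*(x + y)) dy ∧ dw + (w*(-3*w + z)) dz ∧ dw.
d(omega) = (3*x - 2*z - 1) dx ∧ dy ∧ dz + (4*x + 2*y) dx ∧ dy ∧ dw

For a 2-form omega = sum_{i<j} g_{ij} dx_i ∧ dx_j, the exterior derivative is
  d(omega) = sum_{i<j} d(g_{ij}) ∧ dx_i ∧ dx_j = sum_{i<j, k} (∂g_{ij}/∂x_k) dx_k ∧ dx_i ∧ dx_j.
Expand each term, using dx_k ∧ dx_i ∧ dx_j = sgn(permutation) dx_{(a)} ∧ dx_{(b)} ∧ dx_{(c)} with (a < b < c) sorted:
  d(2*x*z) includes (∂/∂z)(2*x*z) dz = (2*x) dz, which multiplied by dx ∧ dy gives (2*x) dx ∧ dy ∧ dz
  d(y*(-x + 2*z)) includes (∂/∂y)(y*(-x + 2*z)) dy = (-x + 2*z) dy, which multiplied by dx ∧ dz gives (x - 2*z) dx ∧ dy ∧ dz
  d(-x + 3*y - 2*z^2) includes (∂/∂x)(-x + 3*y - 2*z^2) dx = (-1) dx, which multiplied by dy ∧ dz gives (-1) dx ∧ dy ∧ dz
  d(2*x*(x + y)) includes (∂/∂x)(2*x*(x + y)) dx = (4*x + 2*y) dx, which multiplied by dy ∧ dw gives (4*x + 2*y) dx ∧ dy ∧ dw
Collecting like 3-forms: d(omega) = (3*x - 2*z - 1) dx ∧ dy ∧ dz + (4*x + 2*y) dx ∧ dy ∧ dw.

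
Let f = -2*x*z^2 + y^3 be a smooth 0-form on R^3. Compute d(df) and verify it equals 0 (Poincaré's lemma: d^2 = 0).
d(df) = 0

Step 1: df = sum_i (∂f/∂x_i) dx_i = (-2*z^2) dx + (3*y^2) dy + (-4*x*z) dz.
Step 2: Apply d again. Using the 1-form formula, the coefficient of dx ∧ dy in d(df) is ∂^2 f/∂x ∂y - ∂^2 f/∂y ∂x = (0) - (0) = 0 (equality of mixed partials for smooth f).
Similarly for dx ∧ dz and dy ∧ dz — all coefficients vanish. So d(df) = 0.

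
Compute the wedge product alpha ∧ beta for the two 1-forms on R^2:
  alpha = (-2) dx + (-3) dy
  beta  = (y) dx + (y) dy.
alpha ∧ beta = (y) dx ∧ dy

Distribute the wedge, using dx_i ∧ dx_j = -dx_j ∧ dx_i and dx_i ∧ dx_i = 0. For each pair (i, j) with i < j, the coefficient of dx_i ∧ dx_j in alpha ∧ beta is (alpha_i * beta_j - alpha_j * beta_i). Collecting: alpha ∧ beta = (y) dx ∧ dy.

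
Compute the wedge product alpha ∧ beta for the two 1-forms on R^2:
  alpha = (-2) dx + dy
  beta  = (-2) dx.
alpha ∧ beta = (2) dx ∧ dy

Distribute the wedge, using dx_i ∧ dx_j = -dx_j ∧ dx_i and dx_i ∧ dx_i = 0. For each pair (i, j) with i < j, the coefficient of dx_i ∧ dx_j in alpha ∧ beta is (alpha_i * beta_j - alpha_j * beta_i). Collecting: alpha ∧ beta = (2) dx ∧ dy.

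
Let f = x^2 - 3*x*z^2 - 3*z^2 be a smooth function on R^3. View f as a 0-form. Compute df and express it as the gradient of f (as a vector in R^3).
df = (2*x - 3*z^2) dx + (0) dy + (6*z*(-x - 1)) dz; grad f = (2*x - 3*z^2, 0, 6*z*(-x - 1))

For a 0-form f, d f = (∂f/∂x) dx + (∂f/∂y) dy + (∂f/∂z) dz. The components of the vector representation are exactly the entries of grad f in Cartesian coordinates:
  ∂f/∂x = 2*x - 3*z^2
  ∂f/∂y = 0
  ∂f/∂z = 6*z*(-x - 1).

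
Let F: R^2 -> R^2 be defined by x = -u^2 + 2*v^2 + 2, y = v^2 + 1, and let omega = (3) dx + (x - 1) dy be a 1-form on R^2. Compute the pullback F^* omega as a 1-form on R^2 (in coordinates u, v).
F^* omega = (-6*u) du + (2*v*(-u^2 + 2*v^2 + 7)) dv

Using F^*(f dg) = (f ∘ F) d(g ∘ F), substitute each coordinate x_i by F_i(u, v) in f_i, and replace dx_i by d F_i = (∂F_i/∂u) du + (∂F_i/∂v) dv.
  For the x component: f_1(F) = 3; d F_1 = (-2*u) du + (4*v) dv
  For the y component: f_2(F) = -u^2 + 2*v^2 + 1; d F_2 = (0) du + (2*v) dv
Combining and collecting du, dv coefficients:
  coeff of du: -6*u
  coeff of dv: 2*v*(-u^2 + 2*v^2 + 7)
F^* omega = (-6*u) du + (2*v*(-u^2 + 2*v^2 + 7)) dv.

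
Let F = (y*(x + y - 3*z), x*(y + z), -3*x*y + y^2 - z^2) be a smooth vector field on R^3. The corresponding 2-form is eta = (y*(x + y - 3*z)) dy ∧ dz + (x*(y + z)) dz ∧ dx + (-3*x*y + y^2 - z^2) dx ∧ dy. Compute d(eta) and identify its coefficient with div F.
d(eta) = (x + y - 2*z) dx ∧ dy ∧ dz; div F = x + y - 2*z

For a 2-form in R^3 of the form above, applying d gives a 3-form with coefficient ∂P/∂x + ∂Q/∂y + ∂R/∂z:
  ∂P/∂x = y
  ∂Q/∂y = x
  ∂R/∂z = -2*z
Sum = x + y - 2*z, which is exactly div F.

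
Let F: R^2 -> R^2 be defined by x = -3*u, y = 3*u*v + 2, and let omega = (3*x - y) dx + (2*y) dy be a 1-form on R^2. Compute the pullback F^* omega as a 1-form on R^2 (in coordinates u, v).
F^* omega = (18*u*v^2 + 9*u*v + 27*u + 12*v + 6) du + (6*u*(3*u*v + 2)) dv

Using F^*(f dg) = (f ∘ F) d(g ∘ F), substitute each coordinate x_i by F_i(u, v) in f_i, and replace dx_i by d F_i = (∂F_i/∂u) du + (∂F_i/∂v) dv.
  For the x component: f_1(F) = -3*u*v - 9*u - 2; d F_1 = (-3) du + (0) dv
  For the y component: f_2(F) = 6*u*v + 4; d F_2 = (3*v) du + (3*u) dv
Combining and collecting du, dv coefficients:
  coeff of du: 18*u*v^2 + 9*u*v + 27*u + 12*v + 6
  coeff of dv: 6*u*(3*u*v + 2)
F^* omega = (18*u*v^2 + 9*u*v + 27*u + 12*v + 6) du + (6*u*(3*u*v + 2)) dv.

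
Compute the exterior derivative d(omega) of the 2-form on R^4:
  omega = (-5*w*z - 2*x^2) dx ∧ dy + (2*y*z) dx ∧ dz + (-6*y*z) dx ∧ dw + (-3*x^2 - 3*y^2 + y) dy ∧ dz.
d(omega) = (-5*w - 6*x - 2*z) dx ∧ dy ∧ dz + (z) dx ∧ dy ∧ dw + (6*y) dx ∧ dz ∧ dw

For a 2-form omega = sum_{i<j} g_{ij} dx_i ∧ dx_j, the exterior derivative is
  d(omega) = sum_{i<j} d(g_{ij}) ∧ dx_i ∧ dx_j = sum_{i<j, k} (∂g_{ij}/∂x_k) dx_k ∧ dx_i ∧ dx_j.
Expand each term, using dx_k ∧ dx_i ∧ dx_j = sgn(permutation) dx_{(a)} ∧ dx_{(b)} ∧ dx_{(c)} with (a < b < c) sorted:
  d(-5*w*z - 2*x^2) includes (∂/∂z)(-5*w*z - 2*x^2) dz = (-5*w) dz, which multiplied by dx ∧ dy gives (-5*w) dx ∧ dy ∧ dz
  d(-5*w*z - 2*x^2) includes (∂/∂w)(-5*w*z - 2*x^2) dw = (-5*z) dw, which multiplied by dx ∧ dy gives (-5*z) dx ∧ dy ∧ dw
  d(2*y*z) includes (∂/∂y)(2*y*z) dy = (2*z) dy, which multiplied by dx ∧ dz gives (-2*z) dx ∧ dy ∧ dz
  d(-6*y*z) includes (∂/∂y)(-6*y*z) dy = (-6*z) dy, which multiplied by dx ∧ dw gives (6*z) dx ∧ dy ∧ dw
  d(-6*y*z) includes (∂/∂z)(-6*y*z) dz = (-6*y) dz, which multiplied by dx ∧ dw gives (6*y) dx ∧ dz ∧ dw
  d(-3*x^2 - 3*y^2 + y) includes (∂/∂x)(-3*x^2 - 3*y^2 + y) dx = (-6*x) dx, which multiplied by dy ∧ dz gives (-6*x) dx ∧ dy ∧ dz
Collecting like 3-forms: d(omega) = (-5*w - 6*x - 2*z) dx ∧ dy ∧ dz + (z) dx ∧ dy ∧ dw + (6*y) dx ∧ dz ∧ dw.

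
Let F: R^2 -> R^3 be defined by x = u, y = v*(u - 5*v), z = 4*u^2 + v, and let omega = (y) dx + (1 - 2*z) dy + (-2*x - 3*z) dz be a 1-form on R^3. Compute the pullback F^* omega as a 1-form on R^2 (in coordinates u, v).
F^* omega = (-96*u^3 - 8*u^2*v - 16*u^2 - 23*u*v - 7*v^2 + v) du + (-8*u^3 + 80*u^2*v - 12*u^2 - 2*u*v - u + 20*v^2 - 13*v) dv

Using F^*(f dg) = (f ∘ F) d(g ∘ F), substitute each coordinate x_i by F_i(u, v) in f_i, and replace dx_i by d F_i = (∂F_i/∂u) du + (∂F_i/∂v) dv.
  For the x component: f_1(F) = v*(u - 5*v); d F_1 = (1) du + (0) dv
  For the y component: f_2(F) = -8*u^2 - 2*v + 1; d F_2 = (v) du + (u - 10*v) dv
  For the z component: f_3(F) = -12*u^2 - 2*u - 3*v; d F_3 = (8*u) du + (1) dv
Combining and collecting du, dv coefficients:
  coeff of du: -96*u^3 - 8*u^2*v - 16*u^2 - 23*u*v - 7*v^2 + v
  coeff of dv: -8*u^3 + 80*u^2*v - 12*u^2 - 2*u*v - u + 20*v^2 - 13*v
F^* omega = (-96*u^3 - 8*u^2*v - 16*u^2 - 23*u*v - 7*v^2 + v) du + (-8*u^3 + 80*u^2*v - 12*u^2 - 2*u*v - u + 20*v^2 - 13*v) dv.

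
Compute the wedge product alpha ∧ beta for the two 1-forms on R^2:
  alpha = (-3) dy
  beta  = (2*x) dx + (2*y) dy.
alpha ∧ beta = (6*x) dx ∧ dy

Distribute the wedge, using dx_i ∧ dx_j = -dx_j ∧ dx_i and dx_i ∧ dx_i = 0. For each pair (i, j) with i < j, the coefficient of dx_i ∧ dx_j in alpha ∧ beta is (alpha_i * beta_j - alpha_j * beta_i). Collecting: alpha ∧ beta = (6*x) dx ∧ dy.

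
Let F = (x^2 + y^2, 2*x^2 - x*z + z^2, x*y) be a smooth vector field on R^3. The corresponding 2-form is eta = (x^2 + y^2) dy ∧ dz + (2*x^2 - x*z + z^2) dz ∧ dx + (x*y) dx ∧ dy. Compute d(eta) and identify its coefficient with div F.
d(eta) = (2*x) dx ∧ dy ∧ dz; div F = 2*x

For a 2-form in R^3 of the form above, applying d gives a 3-form with coefficient ∂P/∂x + ∂Q/∂y + ∂R/∂z:
  ∂P/∂x = 2*x
  ∂Q/∂y = 0
  ∂R/∂z = 0
Sum = 2*x, which is exactly div F.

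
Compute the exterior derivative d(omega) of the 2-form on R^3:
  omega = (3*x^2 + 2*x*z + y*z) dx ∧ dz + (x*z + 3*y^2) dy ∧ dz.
d(omega) = 0

For a 2-form omega = sum_{i<j} g_{ij} dx_i ∧ dx_j, the exterior derivative is
  d(omega) = sum_{i<j} d(g_{ij}) ∧ dx_i ∧ dx_j = sum_{i<j, k} (∂g_{ij}/∂x_k) dx_k ∧ dx_i ∧ dx_j.
Expand each term, using dx_k ∧ dx_i ∧ dx_j = sgn(permutation) dx_{(a)} ∧ dx_{(b)} ∧ dx_{(c)} with (a < b < c) sorted:
  d(3*x^2 + 2*x*z + y*z) includes (∂/∂y)(3*x^2 + 2*x*z + y*z) dy = (z) dy, which multiplied by dx ∧ dz gives (-z) dx ∧ dy ∧ dz
  d(x*z + 3*y^2) includes (∂/∂x)(x*z + 3*y^2) dx = (z) dx, which multiplied by dy ∧ dz gives (z) dx ∧ dy ∧ dz
Collecting like 3-forms: d(omega) = 0.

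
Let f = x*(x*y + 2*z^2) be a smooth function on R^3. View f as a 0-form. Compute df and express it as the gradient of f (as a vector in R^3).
df = (2*x*y + 2*z^2) dx + (x^2) dy + (4*x*z) dz; grad f = (2*x*y + 2*z^2, x^2, 4*x*z)

For a 0-form f, d f = (∂f/∂x) dx + (∂f/∂y) dy + (∂f/∂z) dz. The components of the vector representation are exactly the entries of grad f in Cartesian coordinates:
  ∂f/∂x = 2*x*y + 2*z^2
  ∂f/∂y = x^2
  ∂f/∂z = 4*x*z.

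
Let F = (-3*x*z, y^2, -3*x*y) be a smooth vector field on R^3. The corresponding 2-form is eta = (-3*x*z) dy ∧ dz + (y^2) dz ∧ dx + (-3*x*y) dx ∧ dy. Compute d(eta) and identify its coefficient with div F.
d(eta) = (2*y - 3*z) dx ∧ dy ∧ dz; div F = 2*y - 3*z

For a 2-form in R^3 of the form above, applying d gives a 3-form with coefficient ∂P/∂x + ∂Q/∂y + ∂R/∂z:
  ∂P/∂x = -3*z
  ∂Q/∂y = 2*y
  ∂R/∂z = 0
Sum = 2*y - 3*z, which is exactly div F.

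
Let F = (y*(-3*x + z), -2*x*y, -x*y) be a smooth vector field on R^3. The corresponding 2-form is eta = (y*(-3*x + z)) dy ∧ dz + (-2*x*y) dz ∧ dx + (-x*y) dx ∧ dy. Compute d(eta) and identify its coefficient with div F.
d(eta) = (-2*x - 3*y) dx ∧ dy ∧ dz; div F = -2*x - 3*y

For a 2-form in R^3 of the form above, applying d gives a 3-form with coefficient ∂P/∂x + ∂Q/∂y + ∂R/∂z:
  ∂P/∂x = -3*y
  ∂Q/∂y = -2*x
  ∂R/∂z = 0
Sum = -2*x - 3*y, which is exactly div F.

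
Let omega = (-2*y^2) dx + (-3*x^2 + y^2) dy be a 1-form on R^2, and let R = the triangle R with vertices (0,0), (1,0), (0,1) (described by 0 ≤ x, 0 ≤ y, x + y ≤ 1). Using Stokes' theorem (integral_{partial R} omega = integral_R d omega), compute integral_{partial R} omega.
integral_(partial R) omega = -1/3

Stokes: integral_partial_R omega = integral_R d omega with d omega = (∂Q/∂x - ∂P/∂y) dx ∧ dy.
  ∂Q/∂x = -6*x
  ∂P/∂y = -4*y
  integrand = ∂Q/∂x - ∂P/∂y = -6*x + 4*y.
Integrating over R: integral_0^1 integral_0^{1-x} (-6*x + 4*y) dy dx = -1/3.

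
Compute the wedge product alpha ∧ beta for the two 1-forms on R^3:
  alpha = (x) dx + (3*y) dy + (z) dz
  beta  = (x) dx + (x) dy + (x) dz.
alpha ∧ beta = (x*(x - 3*y)) dx ∧ dy + (x*(x - z)) dx ∧ dz + (x*(3*y - z)) dy ∧ dz

Distribute the wedge, using dx_i ∧ dx_j = -dx_j ∧ dx_i and dx_i ∧ dx_i = 0. For each pair (i, j) with i < j, the coefficient of dx_i ∧ dx_j in alpha ∧ beta is (alpha_i * beta_j - alpha_j * beta_i). Collecting: alpha ∧ beta = (x*(x - 3*y)) dx ∧ dy + (x*(x - z)) dx ∧ dz + (x*(3*y - z)) dy ∧ dz.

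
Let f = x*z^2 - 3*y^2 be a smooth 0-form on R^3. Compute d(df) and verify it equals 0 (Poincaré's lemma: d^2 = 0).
d(df) = 0

Step 1: df = sum_i (∂f/∂x_i) dx_i = (z^2) dx + (-6*y) dy + (2*x*z) dz.
Step 2: Apply d again. Using the 1-form formula, the coefficient of dx ∧ dy in d(df) is ∂^2 f/∂x ∂y - ∂^2 f/∂y ∂x = (0) - (0) = 0 (equality of mixed partials for smooth f).
Similarly for dx ∧ dz and dy ∧ dz — all coefficients vanish. So d(df) = 0.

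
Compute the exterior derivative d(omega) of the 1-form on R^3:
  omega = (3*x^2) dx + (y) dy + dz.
d(omega) = 0

For a 1-form omega = sum_i f_i dx_i, the exterior derivative is
  d(omega) = sum_{i < j} (∂f_j/∂x_i - ∂f_i/∂x_j) dx_i ∧ dx_j.

Assembling: d(omega) = 0.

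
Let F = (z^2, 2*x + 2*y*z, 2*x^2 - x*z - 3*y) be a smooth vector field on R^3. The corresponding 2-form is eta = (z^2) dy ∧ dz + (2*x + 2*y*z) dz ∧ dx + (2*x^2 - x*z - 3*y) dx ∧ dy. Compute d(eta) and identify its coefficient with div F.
d(eta) = (-x + 2*z) dx ∧ dy ∧ dz; div F = -x + 2*z

For a 2-form in R^3 of the form above, applying d gives a 3-form with coefficient ∂P/∂x + ∂Q/∂y + ∂R/∂z:
  ∂P/∂x = 0
  ∂Q/∂y = 2*z
  ∂R/∂z = -x
Sum = -x + 2*z, which is exactly div F.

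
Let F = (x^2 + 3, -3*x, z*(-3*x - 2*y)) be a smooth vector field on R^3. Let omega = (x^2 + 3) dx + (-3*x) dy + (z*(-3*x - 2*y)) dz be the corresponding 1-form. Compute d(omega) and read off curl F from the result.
d(omega) = (-2*z) dy ∧ dz + (3*z) dz ∧ dx + (-3) dx ∧ dy; curl F = (-2*z, 3*z, -3)

d omega = sum_{i<j} (∂f_j/∂x_i - ∂f_i/∂x_j) dx_i ∧ dx_j. Under the identification (dy ∧ dz, dz ∧ dx, dx ∧ dy) ↔ (e_x, e_y, e_z), the coefficients are exactly the components of curl F. Compute:
  ∂R/∂y - ∂Q/∂z = (-2*z) - (0) = -2*z
  ∂P/∂z - ∂R/∂x = (0) - (-3*z) = 3*z
  ∂Q/∂x - ∂P/∂y = (-3) - (0) = -3.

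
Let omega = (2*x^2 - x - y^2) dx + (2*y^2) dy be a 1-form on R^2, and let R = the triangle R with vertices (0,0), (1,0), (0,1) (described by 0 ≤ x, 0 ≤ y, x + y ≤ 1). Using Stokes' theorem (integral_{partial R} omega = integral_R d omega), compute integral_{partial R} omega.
integral_(partial R) omega = 1/3

Stokes: integral_partial_R omega = integral_R d omega with d omega = (∂Q/∂x - ∂P/∂y) dx ∧ dy.
  ∂Q/∂x = 0
  ∂P/∂y = -2*y
  integrand = ∂Q/∂x - ∂P/∂y = 2*y.
Integrating over R: integral_0^1 integral_0^{1-x} (2*y) dy dx = 1/3.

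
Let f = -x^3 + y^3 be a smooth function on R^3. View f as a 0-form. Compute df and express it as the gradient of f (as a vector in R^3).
df = (-3*x^2) dx + (3*y^2) dy + (0) dz; grad f = (-3*x^2, 3*y^2, 0)

For a 0-form f, d f = (∂f/∂x) dx + (∂f/∂y) dy + (∂f/∂z) dz. The components of the vector representation are exactly the entries of grad f in Cartesian coordinates:
  ∂f/∂x = -3*x^2
  ∂f/∂y = 3*y^2
  ∂f/∂z = 0.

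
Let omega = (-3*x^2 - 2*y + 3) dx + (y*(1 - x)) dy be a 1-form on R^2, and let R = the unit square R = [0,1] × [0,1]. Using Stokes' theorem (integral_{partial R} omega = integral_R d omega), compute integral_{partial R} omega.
integral_(partial R) omega = 3/2

Stokes: integral_partial_R omega = integral_R d omega with d omega = (∂Q/∂x - ∂P/∂y) dx ∧ dy.
  ∂Q/∂x = -y
  ∂P/∂y = -2
  integrand = ∂Q/∂x - ∂P/∂y = 2 - y.
Integrating over R: integral_0^1 integral_0^1 (2 - y) dx dy = 3/2.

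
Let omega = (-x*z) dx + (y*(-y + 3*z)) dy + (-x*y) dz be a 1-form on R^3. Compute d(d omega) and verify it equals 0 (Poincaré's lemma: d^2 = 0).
d(d omega) = 0

Step 1: d omega = sum_{i<j} (∂f_j/∂x_i - ∂f_i/∂x_j) dx_i ∧ dx_j:
  coeff of dx ∧ dy: 0
  coeff of dx ∧ dz: x - y
  coeff of dy ∧ dz: -x - 3*y
Step 2: Apply d again to each 2-form coefficient. The only possible 3-form in R^3 is dx ∧ dy ∧ dz, with coefficient
  ∂(coeff of dy∧dz)/∂x - ∂(coeff of dx∧dz)/∂y + ∂(coeff of dx∧dy)/∂z
  = ∂/∂x (-x - 3*y) - ∂/∂y (x - y) + ∂/∂z (0).
Each of these terms simplifies to sums of mixed partials that cancel in pairs. The result is 0 (by equality of mixed partials for smooth functions — Schwarz / Clairaut).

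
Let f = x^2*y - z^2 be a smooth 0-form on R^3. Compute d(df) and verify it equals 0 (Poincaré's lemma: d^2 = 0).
d(df) = 0

Step 1: df = sum_i (∂f/∂x_i) dx_i = (2*x*y) dx + (x^2) dy + (-2*z) dz.
Step 2: Apply d again. Using the 1-form formula, the coefficient of dx ∧ dy in d(df) is ∂^2 f/∂x ∂y - ∂^2 f/∂y ∂x = (2*x) - (2*x) = 0 (equality of mixed partials for smooth f).
Similarly for dx ∧ dz and dy ∧ dz — all coefficients vanish. So d(df) = 0.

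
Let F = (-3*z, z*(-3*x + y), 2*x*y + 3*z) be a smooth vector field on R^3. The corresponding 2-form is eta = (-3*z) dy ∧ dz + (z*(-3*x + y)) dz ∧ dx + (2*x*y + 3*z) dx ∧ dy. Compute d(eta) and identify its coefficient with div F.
d(eta) = (z + 3) dx ∧ dy ∧ dz; div F = z + 3

For a 2-form in R^3 of the form above, applying d gives a 3-form with coefficient ∂P/∂x + ∂Q/∂y + ∂R/∂z:
  ∂P/∂x = 0
  ∂Q/∂y = z
  ∂R/∂z = 3
Sum = z + 3, which is exactly div F.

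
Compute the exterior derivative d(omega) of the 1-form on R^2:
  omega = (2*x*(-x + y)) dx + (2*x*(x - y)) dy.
d(omega) = (2*x - 2*y) dx ∧ dy

For a 1-form omega = sum_i f_i dx_i, the exterior derivative is
  d(omega) = sum_{i < j} (∂f_j/∂x_i - ∂f_i/∂x_j) dx_i ∧ dx_j.
  coefficient of dx ∧ dy: ∂f_2/∂x - ∂f_1/∂y = ∂(2*x*(x - y))/∂x - ∂(2*x*(-x + y))/∂y = 2*x - 2*y
Assembling: d(omega) = (2*x - 2*y) dx ∧ dy.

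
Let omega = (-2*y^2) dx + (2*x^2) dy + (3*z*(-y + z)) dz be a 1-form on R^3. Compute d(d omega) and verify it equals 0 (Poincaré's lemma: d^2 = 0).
d(d omega) = 0

Step 1: d omega = sum_{i<j} (∂f_j/∂x_i - ∂f_i/∂x_j) dx_i ∧ dx_j:
  coeff of dx ∧ dy: 4*x + 4*y
  coeff of dx ∧ dz: 0
  coeff of dy ∧ dz: -3*z
Step 2: Apply d again to each 2-form coefficient. The only possible 3-form in R^3 is dx ∧ dy ∧ dz, with coefficient
  ∂(coeff of dy∧dz)/∂x - ∂(coeff of dx∧dz)/∂y + ∂(coeff of dx∧dy)/∂z
  = ∂/∂x (-3*z) - ∂/∂y (0) + ∂/∂z (4*x + 4*y).
Each of these terms simplifies to sums of mixed partials that cancel in pairs. The result is 0 (by equality of mixed partials for smooth functions — Schwarz / Clairaut).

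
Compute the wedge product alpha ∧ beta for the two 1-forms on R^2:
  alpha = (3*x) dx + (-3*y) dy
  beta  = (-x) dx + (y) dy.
alpha ∧ beta = 0

Distribute the wedge, using dx_i ∧ dx_j = -dx_j ∧ dx_i and dx_i ∧ dx_i = 0. For each pair (i, j) with i < j, the coefficient of dx_i ∧ dx_j in alpha ∧ beta is (alpha_i * beta_j - alpha_j * beta_i). Collecting: alpha ∧ beta = 0.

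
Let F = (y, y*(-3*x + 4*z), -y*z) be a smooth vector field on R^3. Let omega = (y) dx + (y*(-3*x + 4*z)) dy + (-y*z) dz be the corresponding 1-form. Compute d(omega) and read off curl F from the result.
d(omega) = (-4*y - z) dy ∧ dz + (0) dz ∧ dx + (-3*y - 1) dx ∧ dy; curl F = (-4*y - z, 0, -3*y - 1)

d omega = sum_{i<j} (∂f_j/∂x_i - ∂f_i/∂x_j) dx_i ∧ dx_j. Under the identification (dy ∧ dz, dz ∧ dx, dx ∧ dy) ↔ (e_x, e_y, e_z), the coefficients are exactly the components of curl F. Compute:
  ∂R/∂y - ∂Q/∂z = (-z) - (4*y) = -4*y - z
  ∂P/∂z - ∂R/∂x = (0) - (0) = 0
  ∂Q/∂x - ∂P/∂y = (-3*y) - (1) = -3*y - 1.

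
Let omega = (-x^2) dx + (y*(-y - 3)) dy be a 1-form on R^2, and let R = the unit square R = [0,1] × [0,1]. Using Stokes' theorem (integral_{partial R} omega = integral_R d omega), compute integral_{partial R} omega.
integral_(partial R) omega = 0

Stokes: integral_partial_R omega = integral_R d omega with d omega = (∂Q/∂x - ∂P/∂y) dx ∧ dy.
  ∂Q/∂x = 0
  ∂P/∂y = 0
  integrand = ∂Q/∂x - ∂P/∂y = 0.
Integrating over R: integral_0^1 integral_0^1 (0) dx dy = 0.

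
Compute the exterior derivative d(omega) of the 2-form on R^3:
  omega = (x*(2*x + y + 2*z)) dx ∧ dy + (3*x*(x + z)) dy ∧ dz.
d(omega) = (8*x + 3*z) dx ∧ dy ∧ dz

For a 2-form omega = sum_{i<j} g_{ij} dx_i ∧ dx_j, the exterior derivative is
  d(omega) = sum_{i<j} d(g_{ij}) ∧ dx_i ∧ dx_j = sum_{i<j, k} (∂g_{ij}/∂x_k) dx_k ∧ dx_i ∧ dx_j.
Expand each term, using dx_k ∧ dx_i ∧ dx_j = sgn(permutation) dx_{(a)} ∧ dx_{(b)} ∧ dx_{(c)} with (a < b < c) sorted:
  d(x*(2*x + y + 2*z)) includes (∂/∂z)(x*(2*x + y + 2*z)) dz = (2*x) dz, which multiplied by dx ∧ dy gives (2*x) dx ∧ dy ∧ dz
  d(3*x*(x + z)) includes (∂/∂x)(3*x*(x + z)) dx = (6*x + 3*z) dx, which multiplied by dy ∧ dz gives (6*x + 3*z) dx ∧ dy ∧ dz
Collecting like 3-forms: d(omega) = (8*x + 3*z) dx ∧ dy ∧ dz.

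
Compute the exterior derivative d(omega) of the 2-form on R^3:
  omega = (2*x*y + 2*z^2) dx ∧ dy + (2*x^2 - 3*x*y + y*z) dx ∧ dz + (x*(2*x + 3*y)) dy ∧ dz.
d(omega) = (7*x + 3*y + 3*z) dx ∧ dy ∧ dz

For a 2-form omega = sum_{i<j} g_{ij} dx_i ∧ dx_j, the exterior derivative is
  d(omega) = sum_{i<j} d(g_{ij}) ∧ dx_i ∧ dx_j = sum_{i<j, k} (∂g_{ij}/∂x_k) dx_k ∧ dx_i ∧ dx_j.
Expand each term, using dx_k ∧ dx_i ∧ dx_j = sgn(permutation) dx_{(a)} ∧ dx_{(b)} ∧ dx_{(c)} with (a < b < c) sorted:
  d(2*x*y + 2*z^2) includes (∂/∂z)(2*x*y + 2*z^2) dz = (4*z) dz, which multiplied by dx ∧ dy gives (4*z) dx ∧ dy ∧ dz
  d(2*x^2 - 3*x*y + y*z) includes (∂/∂y)(2*x^2 - 3*x*y + y*z) dy = (-3*x + z) dy, which multiplied by dx ∧ dz gives (3*x - z) dx ∧ dy ∧ dz
  d(x*(2*x + 3*y)) includes (∂/∂x)(x*(2*x + 3*y)) dx = (4*x + 3*y) dx, which multiplied by dy ∧ dz gives (4*x + 3*y) dx ∧ dy ∧ dz
Collecting like 3-forms: d(omega) = (7*x + 3*y + 3*z) dx ∧ dy ∧ dz.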